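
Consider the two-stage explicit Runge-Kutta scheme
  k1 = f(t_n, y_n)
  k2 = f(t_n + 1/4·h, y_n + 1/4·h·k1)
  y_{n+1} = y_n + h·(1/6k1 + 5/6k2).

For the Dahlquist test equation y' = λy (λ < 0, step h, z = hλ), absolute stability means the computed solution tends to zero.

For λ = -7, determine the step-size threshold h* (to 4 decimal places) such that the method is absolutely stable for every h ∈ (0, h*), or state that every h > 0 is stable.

With y'=λy (z=hλ):
  k1=λy_n ⇒ h·k1=z·y_n;  k2=λ(1+1/4z)y_n ⇒ h·k2=z(1+1/4z)y_n
  y_{n+1}/y_n = 1 + 1/6z + 5/6z(1+1/4z) = 1 + z + 5/24z²
  Hence R(z) = 1 + z + 5/24z².

Boundary: |R(x)|=1, x<0.
x=-1.33: |R|=0.0385
R=1: x+5/24x²=0 ⇒ x=−24/5=-4.8000; min R=1−1/(4·5/24)=-0.2000>−1
Confirm numerically:
  x=-4.355: |R|=0.59626 <1
  x=-3.090: |R|=0.10081 <1
  x=-2.136: |R|=0.18548 <1
  x=-5.259: |R|=1.50289 >1
  x=-5.092: |R|=1.30976 >1
  x=-4.932: |R|=1.13563 >1
Stable set (-4.8000, 0).

(-4.8000,0); λ=-7 ⇒ h* = (24/5)/7 = 0.6857.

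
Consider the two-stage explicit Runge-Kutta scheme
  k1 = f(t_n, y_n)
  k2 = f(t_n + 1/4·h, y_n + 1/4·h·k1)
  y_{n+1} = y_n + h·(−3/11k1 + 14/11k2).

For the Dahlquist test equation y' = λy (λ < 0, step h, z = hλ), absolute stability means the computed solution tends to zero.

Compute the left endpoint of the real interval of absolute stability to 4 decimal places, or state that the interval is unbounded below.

left endpoint -3.1429.

Set f=λy, z=hλ:
  k1=λy_n ⇒ h·k1=z·y_n;  k2=λ(1+1/4z)y_n ⇒ h·k2=z(1+1/4z)y_n
  y_{n+1}/y_n = 1 − 3/11z + 14/11z(1+1/4z) = 1 + z + 7/22z²
  so R(z) = 1 + z + 7/22z².

Boundary: |R(x)|=1, x<0.
x=-0.74: |R|=0.4342
R=1: x+7/22x²=0 ⇒ x=−22/7=-3.1429; min R=1−1/(4·7/22)=0.2143>−1
Confirm numerically:
  x=-2.935: |R|=0.80589 <1
  x=-2.087: |R|=0.29886 <1
  x=-1.427: |R|=0.22092 <1
  x=-3.645: |R|=1.58237 >1
  x=-3.208: |R|=1.06649 >1
Stable set (-3.1429, 0).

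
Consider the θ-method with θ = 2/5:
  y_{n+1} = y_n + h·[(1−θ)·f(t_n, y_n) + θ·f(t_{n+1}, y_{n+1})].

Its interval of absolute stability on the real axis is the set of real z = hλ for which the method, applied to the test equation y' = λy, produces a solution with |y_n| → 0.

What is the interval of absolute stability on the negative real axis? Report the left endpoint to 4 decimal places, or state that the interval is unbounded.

(-10.0000, 0).

On y'=λy, z=hλ:
  y_{n+1} = y_n + z·[3/5·y_n + 2/5·y_{n+1}] ⇒ (1 − 2/5z)y_{n+1} = (1 + 3/5z)y_n
  so R(z) = (1 + 3/5z)/(1 − 2/5z).

Find x<0 with |R(x)|<1.
x=-1.1: |R|=0.2361
R=−1: 1+3/5x = −1+2/5x ⇒ -1/5x=2 ⇒ x=2/(-1/5)=-10.0000
Confirm numerically:
  x=-8.649: |R|=0.93941 <1
  x=-6.885: |R|=0.83404 <1
  x=-4.184: |R|=0.56493 <1
  x=-10.458: |R|=1.01767 >1
  x=-10.220: |R|=1.00865 >1
Interval (-10.0000, 0).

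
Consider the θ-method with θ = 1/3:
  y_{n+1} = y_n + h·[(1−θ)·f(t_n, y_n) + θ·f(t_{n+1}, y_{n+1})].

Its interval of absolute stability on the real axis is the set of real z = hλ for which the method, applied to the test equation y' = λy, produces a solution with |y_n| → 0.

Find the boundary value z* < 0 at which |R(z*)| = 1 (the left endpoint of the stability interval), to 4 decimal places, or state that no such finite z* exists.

left endpoint -6.0000.

Test eqn y'=λy, z=hλ:
  y_{n+1} = y_n + z·[2/3·y_n + 1/3·y_{n+1}] ⇒ (1 − 1/3z)y_{n+1} = (1 + 2/3z)y_n
  ⇒ R(z) = (1 + 2/3z)/(1 − 1/3z).

Need |R(x)|<1, x<0.
x=-0.99: |R|=0.2556
R=−1: 1+2/3x = −1+1/3x ⇒ -1/3x=2 ⇒ x=2/(-1/3)=-6.0000
Confirm numerically:
  x=-5.853: |R|=0.98340 <1
  x=-4.767: |R|=0.84125 <1
  x=-2.529: |R|=0.37222 <1
  x=-6.576: |R|=1.06015 >1
  x=-6.348: |R|=1.03723 >1
  x=-6.269: |R|=1.02902 >1
Stable set (-6.0000, 0).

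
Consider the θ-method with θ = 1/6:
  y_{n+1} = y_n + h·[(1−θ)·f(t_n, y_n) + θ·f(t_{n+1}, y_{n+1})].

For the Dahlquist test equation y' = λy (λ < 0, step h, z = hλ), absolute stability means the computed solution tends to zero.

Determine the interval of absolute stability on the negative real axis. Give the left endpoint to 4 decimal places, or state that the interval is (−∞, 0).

z∈(-3.0000,0).

With y'=λy (z=hλ):
  y_{n+1} = y_n + z·[5/6·y_n + 1/6·y_{n+1}] ⇒ (1 − 1/6z)y_{n+1} = (1 + 5/6z)y_n
  so R(z) = (1 + 5/6z)/(1 − 1/6z).

Find x<0 with |R(x)|<1.
x=-0.84: |R|=0.2632
R=−1: 1+5/6x = −1+1/6x ⇒ -2/3x=2 ⇒ x=2/(-2/3)=-3.0000
Confirm numerically:
  x=-2.401: |R|=0.71480 <1
  x=-2.162: |R|=0.58932 <1
  x=-2.092: |R|=0.55116 <1
  x=-1.520: |R|=0.21277 <1
  x=-3.338: |R|=1.14478 >1
  x=-3.130: |R|=1.05696 >1
Interval (-3.0000, 0).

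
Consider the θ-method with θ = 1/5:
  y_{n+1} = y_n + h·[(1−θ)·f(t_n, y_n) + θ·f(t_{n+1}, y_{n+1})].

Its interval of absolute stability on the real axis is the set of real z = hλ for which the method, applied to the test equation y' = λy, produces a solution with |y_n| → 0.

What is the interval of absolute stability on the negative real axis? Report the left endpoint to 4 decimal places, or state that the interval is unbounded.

z∈(-3.3333,0).

Test eqn y'=λy, z=hλ:
  y_{n+1} = y_n + z·[4/5·y_n + 1/5·y_{n+1}] ⇒ (1 − 1/5z)y_{n+1} = (1 + 4/5z)y_n
  ⇒ R(z) = (1 + 4/5z)/(1 − 1/5z).

Find x<0 with |R(x)|<1.
x=-1.28: |R|=0.0191
R=−1: 1+4/5x = −1+1/5x ⇒ -3/5x=2 ⇒ x=2/(-3/5)=-3.3333
Confirm numerically:
  x=-3.227: |R|=0.96123 <1
  x=-2.482: |R|=0.65865 <1
  x=-1.507: |R|=0.15798 <1
  x=-3.867: |R|=1.18056 >1
  x=-3.744: |R|=1.14090 >1
Stable set (-3.3333, 0).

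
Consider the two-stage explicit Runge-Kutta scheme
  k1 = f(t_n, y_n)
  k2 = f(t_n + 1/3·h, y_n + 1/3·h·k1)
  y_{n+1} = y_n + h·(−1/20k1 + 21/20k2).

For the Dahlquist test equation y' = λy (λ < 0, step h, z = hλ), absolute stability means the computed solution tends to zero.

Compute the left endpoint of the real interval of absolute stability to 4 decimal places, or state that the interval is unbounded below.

Set f=λy, z=hλ:
  k1=λy_n ⇒ h·k1=z·y_n;  k2=λ(1+1/3z)y_n ⇒ h·k2=z(1+1/3z)y_n
  y_{n+1}/y_n = 1 − 1/20z + 21/20z(1+1/3z) = 1 + z + 7/20z²
  ⇒ R(z) = 1 + z + 7/20z².

Find x<0 with |R(x)|<1.
x=-0.79: |R|=0.4284
R=1: x+7/20x²=0 ⇒ x=−20/7=-2.8571; min R=1−1/(4·7/20)=0.2857>−1
Confirm numerically:
  x=-2.025: |R|=0.41022 <1
  x=-1.945: |R|=0.37906 <1
  x=-1.515: |R|=0.28833 <1
  x=-3.096: |R|=1.25883 >1
  x=-3.019: |R|=1.17103 >1
  x=-2.921: |R|=1.06528 >1
Interval (-2.8571, 0).

z* = -2.8571.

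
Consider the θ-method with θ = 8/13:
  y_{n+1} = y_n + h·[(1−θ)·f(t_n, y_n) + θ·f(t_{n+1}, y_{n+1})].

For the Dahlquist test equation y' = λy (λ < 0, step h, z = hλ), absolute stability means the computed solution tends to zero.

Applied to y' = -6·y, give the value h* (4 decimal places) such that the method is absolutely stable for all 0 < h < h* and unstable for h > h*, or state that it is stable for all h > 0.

On y'=λy, z=hλ:
  y_{n+1} = y_n + z·[5/13·y_n + 8/13·y_{n+1}] ⇒ (1 − 8/13z)y_{n+1} = (1 + 5/13z)y_n
  Hence R(z) = (1 + 5/13z)/(1 − 8/13z).

Solve |R(x)|<1 on ℝ⁻.
x=-0.87: |R|=0.4334
x=-2: |R|=0.1034
x=-10: |R|=0.3978
x=-100: |R|=0.5990
θ=8/13≥1/2 ⇒ |1+5/13x|<|1−8/13x| ∀x<0 ⇒ stable on all of ℝ⁻.

unbounded; (−∞, 0). Any h>0 works for λ=-6.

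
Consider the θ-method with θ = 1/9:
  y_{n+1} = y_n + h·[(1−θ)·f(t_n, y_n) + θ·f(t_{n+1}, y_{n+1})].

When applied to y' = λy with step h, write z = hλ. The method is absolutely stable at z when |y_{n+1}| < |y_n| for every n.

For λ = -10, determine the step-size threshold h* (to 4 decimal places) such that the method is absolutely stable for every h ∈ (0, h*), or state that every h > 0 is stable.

(-2.5714,0); λ=-10 ⇒ h* = (18/7)/10 = 0.2571.

Set f=λy, z=hλ:
  y_{n+1} = y_n + z·[8/9·y_n + 1/9·y_{n+1}] ⇒ (1 − 1/9z)y_{n+1} = (1 + 8/9z)y_n
  ⇒ R(z) = (1 + 8/9z)/(1 − 1/9z).

Solve |R(x)|<1 on ℝ⁻.
x=-0.9: |R|=0.1818
R=−1: 1+8/9x = −1+1/9x ⇒ -7/9x=2 ⇒ x=2/(-7/9)=-2.5714
Confirm numerically:
  x=-2.108: |R|=0.70796 <1
  x=-1.974: |R|=0.61892 <1
  x=-1.816: |R|=0.51109 <1
  x=-2.928: |R|=1.20926 >1
  x=-2.861: |R|=1.17090 >1
Interval (-2.5714, 0).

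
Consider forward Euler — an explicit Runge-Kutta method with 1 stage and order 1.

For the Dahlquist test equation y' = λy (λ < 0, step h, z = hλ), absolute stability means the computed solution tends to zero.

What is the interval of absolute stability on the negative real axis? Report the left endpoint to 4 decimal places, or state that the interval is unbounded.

z∈(-2.0000,0).

Set f=λy, z=hλ:
  order 1, 1-stage ⇒ R(z)=1+z
  (e.g. R(-0.88)=0.12000, |R|=0.12000)

Boundary: |R(x)|=1, x<0.
x=-0.88: |R|=0.1200
|R(-0.96)|=0.0400 |R(-0.77)|=0.2300 |R(-0.53)|=0.4700
Bisect:
  x_lo=-2.5212 |R|=1.5212  x_hi=-0.2072 |R|=0.7928
  mid=-1.36420 |R|=0.36420 →hi
  mid=-1.94270 |R|=0.94270 →hi
  mid=-2.23195 |R|=1.23195 →lo
  mid=-2.08732 |R|=1.08732 →lo
  mid=-2.01501 |R|=1.01501 →lo
  mid=-1.97886 |R|=0.97886 →hi
  mid=-1.99693 |R|=0.99693 →hi
  mid=-2.00597 |R|=1.00597 →lo
  ...
  [-2.00004,-1.99990] ⇒ x*=-2.0000
Interval (-2.0000, 0).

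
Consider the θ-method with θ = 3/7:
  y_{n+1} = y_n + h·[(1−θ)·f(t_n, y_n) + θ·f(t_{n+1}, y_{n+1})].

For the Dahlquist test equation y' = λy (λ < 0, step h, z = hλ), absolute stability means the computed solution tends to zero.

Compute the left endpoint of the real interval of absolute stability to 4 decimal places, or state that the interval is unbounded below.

z* = -14.0000.

Set f=λy, z=hλ:
  y_{n+1} = y_n + z·[4/7·y_n + 3/7·y_{n+1}] ⇒ (1 − 3/7z)y_{n+1} = (1 + 4/7z)y_n
  R(z) = (1 + 4/7z)/(1 − 3/7z).

Find x<0 with |R(x)|<1.
x=-0.72: |R|=0.4498
R=−1: 1+4/7x = −1+3/7x ⇒ -1/7x=2 ⇒ x=2/(-1/7)=-14.0000
Confirm numerically:
  x=-8.802: |R|=0.84440 <1
  x=-7.977: |R|=0.80528 <1
  x=-7.376: |R|=0.77259 <1
  x=-6.555: |R|=0.72080 <1
  x=-14.024: |R|=1.00049 >1
  x=-14.023: |R|=1.00047 >1
Interval (-14.0000, 0).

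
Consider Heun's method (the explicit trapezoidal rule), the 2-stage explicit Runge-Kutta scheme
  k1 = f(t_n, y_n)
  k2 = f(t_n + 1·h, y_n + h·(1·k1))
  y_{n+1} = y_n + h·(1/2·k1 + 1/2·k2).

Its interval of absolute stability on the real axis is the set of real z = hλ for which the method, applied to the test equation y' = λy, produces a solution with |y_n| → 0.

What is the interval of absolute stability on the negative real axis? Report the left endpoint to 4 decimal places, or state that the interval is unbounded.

Set f=λy, z=hλ:
  order 2, 2-stage ⇒ R(z)=1+z+z^2/2
  (e.g. R(-1.52)=0.63520, |R|=0.63520)

Boundary: |R(x)|=1, x<0.
x=-1.52: |R|=0.6352
|R(-2.02)|=1.0202 |R(-1.87)|=0.8785 |R(-1.41)|=0.5840
Bisect:
  x_lo=-2.3483 |R|=1.4089  x_hi=-0.2879 |R|=0.7536
  mid=-1.31806 |R|=0.55058 →hi
  mid=-1.83317 |R|=0.84709 →hi
  mid=-2.09072 |R|=1.09484 →lo
  mid=-1.96195 |R|=0.96267 →hi
  mid=-2.02633 |R|=1.02668 →lo
  mid=-1.99414 |R|=0.99416 →hi
  mid=-2.01024 |R|=1.01029 →lo
  mid=-2.00219 |R|=1.00219 →lo
  mid=-1.99816 |R|=0.99817 →hi
  ...
  [-2.00005,-1.99993] ⇒ x*=-2.0000
Stable set (-2.0000, 0).

(-2.0000, 0).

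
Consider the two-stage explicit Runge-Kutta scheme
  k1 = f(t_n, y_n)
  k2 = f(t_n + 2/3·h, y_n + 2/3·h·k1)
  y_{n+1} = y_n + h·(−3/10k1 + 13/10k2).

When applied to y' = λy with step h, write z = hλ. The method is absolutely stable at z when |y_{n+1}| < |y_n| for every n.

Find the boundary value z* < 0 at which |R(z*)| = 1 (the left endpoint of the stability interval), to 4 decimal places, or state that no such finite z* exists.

z* = -1.1538.

Set f=λy, z=hλ:
  k1=λy_n ⇒ h·k1=z·y_n;  k2=λ(1+2/3z)y_n ⇒ h·k2=z(1+2/3z)y_n
  y_{n+1}/y_n = 1 − 3/10z + 13/10z(1+2/3z) = 1 + z + 13/15z²
  Hence R(z) = 1 + z + 13/15z².

Boundary: |R(x)|=1, x<0.
x=-0.8: |R|=0.7547
R=1: x+13/15x²=0 ⇒ x=−15/13=-1.1538; min R=1−1/(4·13/15)=0.7115>−1
Confirm numerically:
  x=-1.017: |R|=0.87938 <1
  x=-1.009: |R|=0.87334 <1
  x=-0.850: |R|=0.77617 <1
  x=-1.573: |R|=1.57142 >1
  x=-1.543: |R|=1.52040 >1
  x=-1.201: |R|=1.04908 >1
Stable set (-1.1538, 0).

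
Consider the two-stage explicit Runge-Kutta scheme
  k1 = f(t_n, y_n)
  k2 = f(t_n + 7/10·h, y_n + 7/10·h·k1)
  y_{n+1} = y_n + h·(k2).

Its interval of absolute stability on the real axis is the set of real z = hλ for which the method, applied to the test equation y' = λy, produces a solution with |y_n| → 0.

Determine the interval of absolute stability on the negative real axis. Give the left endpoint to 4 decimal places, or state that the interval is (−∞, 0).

On y'=λy, z=hλ:
  k1=λy_n ⇒ h·k1=z·y_n;  k2=λ(1+7/10z)y_n ⇒ h·k2=z(1+7/10z)y_n
  y_{n+1}/y_n = 1 + z(1+7/10z) = 1 + z + 7/10z²
  so R(z) = 1 + z + 7/10z².

Solve |R(x)|<1 on ℝ⁻.
x=-0.41: |R|=0.7077
R=1: x+7/10x²=0 ⇒ x=−10/7=-1.4286; min R=1−1/(4·7/10)=0.6429>−1
Confirm numerically:
  x=-1.304: |R|=0.88629 <1
  x=-0.837: |R|=0.65340 <1
  x=-0.625: |R|=0.64844 <1
  x=-1.900: |R|=1.62700 >1
  x=-1.712: |R|=1.33966 >1
So |R|<1 on (-1.4286, 0).

z∈(-1.4286,0).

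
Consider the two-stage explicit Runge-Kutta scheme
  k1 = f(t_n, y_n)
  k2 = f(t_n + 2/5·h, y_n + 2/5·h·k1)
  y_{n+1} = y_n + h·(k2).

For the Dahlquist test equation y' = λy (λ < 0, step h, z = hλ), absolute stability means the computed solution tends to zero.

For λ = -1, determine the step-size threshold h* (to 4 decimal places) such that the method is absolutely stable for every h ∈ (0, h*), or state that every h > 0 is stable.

With y'=λy (z=hλ):
  k1=λy_n ⇒ h·k1=z·y_n;  k2=λ(1+2/5z)y_n ⇒ h·k2=z(1+2/5z)y_n
  y_{n+1}/y_n = 1 + z(1+2/5z) = 1 + z + 2/5z²
  R(z) = 1 + z + 2/5z².

Boundary: |R(x)|=1, x<0.
x=-1.63: |R|=0.4328
R=1: x+2/5x²=0 ⇒ x=−5/2=-2.5000; min R=1−1/(4·2/5)=0.3750>−1
Confirm numerically:
  x=-2.325: |R|=0.83725 <1
  x=-2.260: |R|=0.78304 <1
  x=-1.845: |R|=0.51661 <1
  x=-1.187: |R|=0.37659 <1
  x=-3.031: |R|=1.64378 >1
  x=-2.877: |R|=1.43385 >1
Stable set (-2.5000, 0).

(-2.5000,0); λ=-1 ⇒ h* = (5/2)/1 = 2.5000.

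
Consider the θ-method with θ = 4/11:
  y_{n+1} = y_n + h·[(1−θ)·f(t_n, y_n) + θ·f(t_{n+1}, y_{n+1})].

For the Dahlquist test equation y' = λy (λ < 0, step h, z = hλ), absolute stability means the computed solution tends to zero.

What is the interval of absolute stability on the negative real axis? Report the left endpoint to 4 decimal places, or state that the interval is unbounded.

z∈(-7.3333,0).

On y'=λy, z=hλ:
  y_{n+1} = y_n + z·[7/11·y_n + 4/11·y_{n+1}] ⇒ (1 − 4/11z)y_{n+1} = (1 + 7/11z)y_n
  Hence R(z) = (1 + 7/11z)/(1 − 4/11z).

Boundary: |R(x)|=1, x<0.
x=-1.17: |R|=0.1792
R=−1: 1+7/11x = −1+4/11x ⇒ -3/11x=2 ⇒ x=2/(-3/11)=-7.3333
Confirm numerically:
  x=-7.177: |R|=0.98819 <1
  x=-6.533: |R|=0.93534 <1
  x=-6.381: |R|=0.92178 <1
  x=-7.612: |R|=1.02017 >1
  x=-7.473: |R|=1.01025 >1
Interval (-7.3333, 0).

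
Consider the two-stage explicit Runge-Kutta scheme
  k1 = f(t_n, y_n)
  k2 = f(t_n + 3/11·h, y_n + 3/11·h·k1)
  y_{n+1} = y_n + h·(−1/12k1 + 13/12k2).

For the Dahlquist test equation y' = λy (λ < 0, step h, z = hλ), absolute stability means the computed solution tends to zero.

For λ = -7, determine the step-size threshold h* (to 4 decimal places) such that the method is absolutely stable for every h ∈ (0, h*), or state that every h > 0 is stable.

With y'=λy (z=hλ):
  k1=λy_n ⇒ h·k1=z·y_n;  k2=λ(1+3/11z)y_n ⇒ h·k2=z(1+3/11z)y_n
  y_{n+1}/y_n = 1 − 1/12z + 13/12z(1+3/11z) = 1 + z + 13/44z²
  ⇒ R(z) = 1 + z + 13/44z².

Solve |R(x)|<1 on ℝ⁻.
x=-1.48: |R|=0.1672
R=1: x+13/44x²=0 ⇒ x=−44/13=-3.3846; min R=1−1/(4·13/44)=0.1538>−1
Confirm numerically:
  x=-3.167: |R|=0.79638 <1
  x=-1.540: |R|=0.16070 <1
  x=-1.439: |R|=0.17280 <1
  x=-3.975: |R|=1.69337 >1
  x=-3.684: |R|=1.32587 >1
  x=-3.493: |R|=1.11186 >1
Stable set (-3.3846, 0).

(-3.3846,0); λ=-7 ⇒ h* = (44/13)/7 = 0.4835.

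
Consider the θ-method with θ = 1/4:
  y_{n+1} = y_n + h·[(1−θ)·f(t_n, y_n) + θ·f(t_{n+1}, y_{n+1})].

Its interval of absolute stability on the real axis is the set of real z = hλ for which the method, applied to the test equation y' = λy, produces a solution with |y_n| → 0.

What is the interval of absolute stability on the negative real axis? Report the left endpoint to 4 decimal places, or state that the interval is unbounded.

With y'=λy (z=hλ):
  y_{n+1} = y_n + z·[3/4·y_n + 1/4·y_{n+1}] ⇒ (1 − 1/4z)y_{n+1} = (1 + 3/4z)y_n
  Hence R(z) = (1 + 3/4z)/(1 − 1/4z).

Need |R(x)|<1, x<0.
x=-1.47: |R|=0.0750
R=−1: 1+3/4x = −1+1/4x ⇒ -1/2x=2 ⇒ x=2/(-1/2)=-4.0000
Confirm numerically:
  x=-3.658: |R|=0.91068 <1
  x=-2.981: |R|=0.70806 <1
  x=-2.527: |R|=0.54864 <1
  x=-4.519: |R|=1.12185 >1
  x=-4.291: |R|=1.07020 >1
Stable set (-4.0000, 0).

(-4.0000, 0).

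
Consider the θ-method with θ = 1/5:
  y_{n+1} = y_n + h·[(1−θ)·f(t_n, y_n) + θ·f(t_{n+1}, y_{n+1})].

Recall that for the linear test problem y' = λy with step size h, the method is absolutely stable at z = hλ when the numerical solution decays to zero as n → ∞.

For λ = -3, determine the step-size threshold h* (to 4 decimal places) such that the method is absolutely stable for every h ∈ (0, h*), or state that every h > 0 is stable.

(-3.3333,0); λ=-3 ⇒ h* = (10/3)/3 = 1.1111.

With y'=λy (z=hλ):
  y_{n+1} = y_n + z·[4/5·y_n + 1/5·y_{n+1}] ⇒ (1 − 1/5z)y_{n+1} = (1 + 4/5z)y_n
  so R(z) = (1 + 4/5z)/(1 − 1/5z).

Need |R(x)|<1, x<0.
x=-1.12: |R|=0.0850
R=−1: 1+4/5x = −1+1/5x ⇒ -3/5x=2 ⇒ x=2/(-3/5)=-3.3333
Confirm numerically:
  x=-3.032: |R|=0.88745 <1
  x=-2.351: |R|=0.59910 <1
  x=-1.510: |R|=0.15975 <1
  x=-1.429: |R|=0.11137 <1
  x=-3.907: |R|=1.19322 >1
  x=-3.809: |R|=1.16199 >1
  x=-3.603: |R|=1.09404 >1
Interval (-3.3333, 0).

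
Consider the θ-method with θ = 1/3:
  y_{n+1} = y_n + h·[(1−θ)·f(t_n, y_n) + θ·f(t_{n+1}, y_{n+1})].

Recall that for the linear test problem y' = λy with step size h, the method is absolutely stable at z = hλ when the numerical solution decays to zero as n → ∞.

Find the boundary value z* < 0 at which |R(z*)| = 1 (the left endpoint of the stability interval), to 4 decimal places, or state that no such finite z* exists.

z* = -6.0000.

On y'=λy, z=hλ:
  y_{n+1} = y_n + z·[2/3·y_n + 1/3·y_{n+1}] ⇒ (1 − 1/3z)y_{n+1} = (1 + 2/3z)y_n
  so R(z) = (1 + 2/3z)/(1 − 1/3z).

Boundary: |R(x)|=1, x<0.
x=-1.28: |R|=0.1028
R=−1: 1+2/3x = −1+1/3x ⇒ -1/3x=2 ⇒ x=2/(-1/3)=-6.0000
Confirm numerically:
  x=-4.616: |R|=0.81828 <1
  x=-4.394: |R|=0.78280 <1
  x=-3.673: |R|=0.65128 <1
  x=-3.283: |R|=0.56756 <1
  x=-6.538: |R|=1.05641 >1
  x=-6.105: |R|=1.01153 >1
Interval (-6.0000, 0).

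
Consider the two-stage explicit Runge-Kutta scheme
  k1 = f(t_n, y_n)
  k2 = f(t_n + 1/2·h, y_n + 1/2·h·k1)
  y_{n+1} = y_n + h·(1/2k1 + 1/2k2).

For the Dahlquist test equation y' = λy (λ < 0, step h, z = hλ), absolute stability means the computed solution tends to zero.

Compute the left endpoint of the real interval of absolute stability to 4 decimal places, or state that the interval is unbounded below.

z* = -4.0000.

Test eqn y'=λy, z=hλ:
  k1=λy_n ⇒ h·k1=z·y_n;  k2=λ(1+1/2z)y_n ⇒ h·k2=z(1+1/2z)y_n
  y_{n+1}/y_n = 1 + 1/2z + 1/2z(1+1/2z) = 1 + z + 1/4z²
  R(z) = 1 + z + 1/4z².

Solve |R(x)|<1 on ℝ⁻.
x=-0.66: |R|=0.4489
R=1: x+1/4x²=0 ⇒ x=−4=-4.0000; min R=1−1/(4·1/4)=0.0000>−1
Confirm numerically:
  x=-3.894: |R|=0.89681 <1
  x=-3.848: |R|=0.85378 <1
  x=-3.005: |R|=0.25251 <1
  x=-2.564: |R|=0.07952 <1
  x=-4.494: |R|=1.55501 >1
  x=-4.234: |R|=1.24769 >1
  x=-4.215: |R|=1.22656 >1
Stable set (-4.0000, 0).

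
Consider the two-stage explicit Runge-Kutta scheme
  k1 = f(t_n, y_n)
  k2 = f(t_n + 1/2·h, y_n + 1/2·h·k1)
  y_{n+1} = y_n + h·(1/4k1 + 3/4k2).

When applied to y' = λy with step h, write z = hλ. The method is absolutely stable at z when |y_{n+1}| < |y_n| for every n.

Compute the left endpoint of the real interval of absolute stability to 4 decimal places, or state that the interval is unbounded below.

z* = -2.6667.

With y'=λy (z=hλ):
  k1=λy_n ⇒ h·k1=z·y_n;  k2=λ(1+1/2z)y_n ⇒ h·k2=z(1+1/2z)y_n
  y_{n+1}/y_n = 1 + 1/4z + 3/4z(1+1/2z) = 1 + z + 3/8z²
  so R(z) = 1 + z + 3/8z².

Solve |R(x)|<1 on ℝ⁻.
x=-0.41: |R|=0.6530
R=1: x+3/8x²=0 ⇒ x=−8/3=-2.6667; min R=1−1/(4·3/8)=0.3333>−1
Confirm numerically:
  x=-2.382: |R|=0.74572 <1
  x=-1.455: |R|=0.33888 <1
  x=-1.434: |R|=0.33713 <1
  x=-1.405: |R|=0.33526 <1
  x=-3.026: |R|=1.40775 >1
  x=-2.847: |R|=1.19253 >1
  x=-2.700: |R|=1.03375 >1
So |R|<1 on (-2.6667, 0).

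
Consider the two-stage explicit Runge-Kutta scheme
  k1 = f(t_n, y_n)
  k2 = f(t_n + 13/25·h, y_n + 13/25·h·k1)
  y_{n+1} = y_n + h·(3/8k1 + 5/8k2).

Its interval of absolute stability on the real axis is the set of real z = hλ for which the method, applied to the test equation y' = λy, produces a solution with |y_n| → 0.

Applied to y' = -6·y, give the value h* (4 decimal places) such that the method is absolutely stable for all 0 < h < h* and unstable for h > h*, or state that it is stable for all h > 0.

(-3.0769,0); λ=-6 ⇒ h* = (40/13)/6 = 0.5128.

With y'=λy (z=hλ):
  k1=λy_n ⇒ h·k1=z·y_n;  k2=λ(1+13/25z)y_n ⇒ h·k2=z(1+13/25z)y_n
  y_{n+1}/y_n = 1 + 3/8z + 5/8z(1+13/25z) = 1 + z + 13/40z²
  so R(z) = 1 + z + 13/40z².

Solve |R(x)|<1 on ℝ⁻.
x=-0.48: |R|=0.5949
R=1: x+13/40x²=0 ⇒ x=−40/13=-3.0769; min R=1−1/(4·13/40)=0.2308>−1
Confirm numerically:
  x=-2.739: |R|=0.69919 <1
  x=-2.519: |R|=0.54324 <1
  x=-2.518: |R|=0.54261 <1
  x=-1.788: |R|=0.25101 <1
  x=-3.449: |R|=1.41707 >1
  x=-3.176: |R|=1.10227 >1
Stable set (-3.0769, 0).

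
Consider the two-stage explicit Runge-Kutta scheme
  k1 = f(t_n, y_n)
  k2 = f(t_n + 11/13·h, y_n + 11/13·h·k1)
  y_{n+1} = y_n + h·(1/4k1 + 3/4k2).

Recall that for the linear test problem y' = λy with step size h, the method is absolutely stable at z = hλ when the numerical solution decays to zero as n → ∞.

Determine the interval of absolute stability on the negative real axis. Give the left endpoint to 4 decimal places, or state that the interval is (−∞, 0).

z∈(-1.5758,0).

With y'=λy (z=hλ):
  k1=λy_n ⇒ h·k1=z·y_n;  k2=λ(1+11/13z)y_n ⇒ h·k2=z(1+11/13z)y_n
  y_{n+1}/y_n = 1 + 1/4z + 3/4z(1+11/13z) = 1 + z + 33/52z²
  so R(z) = 1 + z + 33/52z².

Boundary: |R(x)|=1, x<0.
x=-1.04: |R|=0.6464
R=1: x+33/52x²=0 ⇒ x=−52/33=-1.5758; min R=1−1/(4·33/52)=0.6061>−1
Confirm numerically:
  x=-1.254: |R|=0.74394 <1
  x=-0.812: |R|=0.60643 <1
  x=-0.800: |R|=0.60615 <1
  x=-0.780: |R|=0.60610 <1
  x=-1.920: |R|=1.41945 >1
  x=-1.720: |R|=1.15745 >1
Stable set (-1.5758, 0).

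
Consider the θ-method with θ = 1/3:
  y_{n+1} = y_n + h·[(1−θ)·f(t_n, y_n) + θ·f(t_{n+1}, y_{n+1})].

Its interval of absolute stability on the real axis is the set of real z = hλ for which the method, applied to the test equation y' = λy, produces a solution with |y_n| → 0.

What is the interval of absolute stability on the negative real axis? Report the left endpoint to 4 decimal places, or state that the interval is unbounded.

Set f=λy, z=hλ:
  y_{n+1} = y_n + z·[2/3·y_n + 1/3·y_{n+1}] ⇒ (1 − 1/3z)y_{n+1} = (1 + 2/3z)y_n
  so R(z) = (1 + 2/3z)/(1 − 1/3z).

Need |R(x)|<1, x<0.
x=-1.64: |R|=0.0603
R=−1: 1+2/3x = −1+1/3x ⇒ -1/3x=2 ⇒ x=2/(-1/3)=-6.0000
Confirm numerically:
  x=-5.460: |R|=0.93617 <1
  x=-5.308: |R|=0.91671 <1
  x=-4.459: |R|=0.79340 <1
  x=-4.064: |R|=0.72593 <1
  x=-6.331: |R|=1.03547 >1
  x=-6.115: |R|=1.01262 >1
Interval (-6.0000, 0).

(-6.0000, 0).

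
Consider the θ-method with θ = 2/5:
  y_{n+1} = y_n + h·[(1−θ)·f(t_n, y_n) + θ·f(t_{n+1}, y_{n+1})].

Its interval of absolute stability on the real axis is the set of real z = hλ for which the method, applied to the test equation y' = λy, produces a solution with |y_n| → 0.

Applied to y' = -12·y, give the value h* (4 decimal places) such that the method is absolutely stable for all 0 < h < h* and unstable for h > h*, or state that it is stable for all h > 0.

On y'=λy, z=hλ:
  y_{n+1} = y_n + z·[3/5·y_n + 2/5·y_{n+1}] ⇒ (1 − 2/5z)y_{n+1} = (1 + 3/5z)y_n
  Hence R(z) = (1 + 3/5z)/(1 − 2/5z).

Boundary: |R(x)|=1, x<0.
x=-1.24: |R|=0.1711
R=−1: 1+3/5x = −1+2/5x ⇒ -1/5x=2 ⇒ x=2/(-1/5)=-10.0000
Confirm numerically:
  x=-8.178: |R|=0.91468 <1
  x=-6.020: |R|=0.76643 <1
  x=-5.604: |R|=0.72878 <1
  x=-4.998: |R|=0.66644 <1
  x=-10.506: |R|=1.01945 >1
  x=-10.489: |R|=1.01882 >1
  x=-10.157: |R|=1.00620 >1
So |R|<1 on (-10.0000, 0).

(-10.0000,0); λ=-12 ⇒ h* = (10)/12 = 0.8333.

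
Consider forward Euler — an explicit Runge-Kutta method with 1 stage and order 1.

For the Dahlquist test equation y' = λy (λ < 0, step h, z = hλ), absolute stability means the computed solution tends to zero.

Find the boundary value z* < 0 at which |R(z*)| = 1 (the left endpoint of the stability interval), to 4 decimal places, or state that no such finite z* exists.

z* = -2.0000.

With y'=λy (z=hλ):
  order 1, 1-stage ⇒ R(z)=1+z
  (e.g. R(-0.7)=0.30000, |R|=0.30000)

Solve |R(x)|<1 on ℝ⁻.
x=-0.7: |R|=0.3000
|R(-2.39)|=1.3900 |R(-1.12)|=0.1200 |R(-1.06)|=0.0600
Bisect:
  x_lo=-2.6629 |R|=1.6629  x_hi=-0.1720 |R|=0.8280
  mid=-1.41746 |R|=0.41746 →hi
  mid=-2.04019 |R|=1.04019 →lo
  mid=-1.72882 |R|=0.72882 →hi
  mid=-1.88451 |R|=0.88451 →hi
  mid=-1.96235 |R|=0.96235 →hi
  mid=-2.00127 |R|=1.00127 →lo
  mid=-1.98181 |R|=0.98181 →hi
  mid=-1.99154 |R|=0.99154 →hi
  mid=-1.99641 |R|=0.99641 →hi
  mid=-1.99884 |R|=0.99884 →hi
  ...
  [-2.00005,-1.99990] ⇒ x*=-2.0000
Interval (-2.0000, 0).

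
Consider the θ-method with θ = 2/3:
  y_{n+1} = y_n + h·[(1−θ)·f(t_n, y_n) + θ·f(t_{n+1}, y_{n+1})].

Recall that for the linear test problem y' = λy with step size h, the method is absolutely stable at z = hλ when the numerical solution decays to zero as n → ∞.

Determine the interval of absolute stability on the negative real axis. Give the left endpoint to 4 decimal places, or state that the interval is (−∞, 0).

With y'=λy (z=hλ):
  y_{n+1} = y_n + z·[1/3·y_n + 2/3·y_{n+1}] ⇒ (1 − 2/3z)y_{n+1} = (1 + 1/3z)y_n
  R(z) = (1 + 1/3z)/(1 − 2/3z).

Find x<0 with |R(x)|<1.
x=-1.01: |R|=0.3964
x=-2: |R|=0.1429
x=-10: |R|=0.3043
x=-100: |R|=0.4778
θ=2/3≥1/2 ⇒ |1+1/3x|<|1−2/3x| ∀x<0 ⇒ unbounded interval.

(−∞, 0) — no finite endpoint.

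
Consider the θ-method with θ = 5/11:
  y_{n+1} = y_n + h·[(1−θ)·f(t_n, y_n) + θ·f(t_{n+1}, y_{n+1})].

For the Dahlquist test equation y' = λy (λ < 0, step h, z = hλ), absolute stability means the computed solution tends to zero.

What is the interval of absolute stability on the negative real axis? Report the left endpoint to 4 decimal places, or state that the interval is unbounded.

On y'=λy, z=hλ:
  y_{n+1} = y_n + z·[6/11·y_n + 5/11·y_{n+1}] ⇒ (1 − 5/11z)y_{n+1} = (1 + 6/11z)y_n
  Hence R(z) = (1 + 6/11z)/(1 − 5/11z).

Solve |R(x)|<1 on ℝ⁻.
x=-0.35: |R|=0.6980
R=−1: 1+6/11x = −1+5/11x ⇒ -1/11x=2 ⇒ x=2/(-1/11)=-22.0000
Confirm numerically:
  x=-13.817: |R|=0.89782 <1
  x=-11.387: |R|=0.84378 <1
  x=-10.288: |R|=0.81243 <1
  x=-22.339: |R|=1.00276 >1
  x=-22.141: |R|=1.00116 >1
So |R|<1 on (-22.0000, 0).

(-22.0000, 0).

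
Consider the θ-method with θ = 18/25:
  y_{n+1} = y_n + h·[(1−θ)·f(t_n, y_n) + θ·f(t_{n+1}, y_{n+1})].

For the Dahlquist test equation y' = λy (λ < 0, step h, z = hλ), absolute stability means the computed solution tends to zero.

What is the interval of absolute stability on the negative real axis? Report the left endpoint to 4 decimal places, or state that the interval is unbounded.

unbounded; (−∞, 0).

On y'=λy, z=hλ:
  y_{n+1} = y_n + z·[7/25·y_n + 18/25·y_{n+1}] ⇒ (1 − 18/25z)y_{n+1} = (1 + 7/25z)y_n
  ⇒ R(z) = (1 + 7/25z)/(1 − 18/25z).

Boundary: |R(x)|=1, x<0.
x=-0.79: |R|=0.4964
x=-2: |R|=0.1803
x=-10: |R|=0.2195
x=-100: |R|=0.3699
θ=18/25≥1/2 ⇒ |1+7/25x|<|1−18/25x| ∀x<0 ⇒ stable on all of ℝ⁻.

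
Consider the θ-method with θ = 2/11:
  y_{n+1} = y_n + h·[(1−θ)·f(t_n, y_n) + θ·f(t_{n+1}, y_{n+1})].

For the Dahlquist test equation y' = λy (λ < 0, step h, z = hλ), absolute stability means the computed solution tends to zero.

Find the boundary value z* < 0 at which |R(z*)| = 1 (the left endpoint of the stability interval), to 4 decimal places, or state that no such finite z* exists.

On y'=λy, z=hλ:
  y_{n+1} = y_n + z·[9/11·y_n + 2/11·y_{n+1}] ⇒ (1 − 2/11z)y_{n+1} = (1 + 9/11z)y_n
  Hence R(z) = (1 + 9/11z)/(1 − 2/11z).

Boundary: |R(x)|=1, x<0.
x=-0.73: |R|=0.3555
R=−1: 1+9/11x = −1+2/11x ⇒ -7/11x=2 ⇒ x=2/(-7/11)=-3.1429
Confirm numerically:
  x=-2.193: |R|=0.56785 <1
  x=-2.137: |R|=0.53902 <1
  x=-1.374: |R|=0.09936 <1
  x=-3.585: |R|=1.17034 >1
  x=-3.464: |R|=1.12539 >1
  x=-3.358: |R|=1.08501 >1
Interval (-3.1429, 0).

left endpoint -3.1429.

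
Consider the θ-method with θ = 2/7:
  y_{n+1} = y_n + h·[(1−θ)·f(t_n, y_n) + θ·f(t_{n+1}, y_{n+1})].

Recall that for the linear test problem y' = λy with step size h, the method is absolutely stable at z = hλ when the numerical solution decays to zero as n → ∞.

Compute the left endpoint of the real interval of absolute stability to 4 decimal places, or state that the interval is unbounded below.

left endpoint -4.6667.

On y'=λy, z=hλ:
  y_{n+1} = y_n + z·[5/7·y_n + 2/7·y_{n+1}] ⇒ (1 − 2/7z)y_{n+1} = (1 + 5/7z)y_n
  Hence R(z) = (1 + 5/7z)/(1 − 2/7z).

Find x<0 with |R(x)|<1.
x=-0.61: |R|=0.4805
R=−1: 1+5/7x = −1+2/7x ⇒ -3/7x=2 ⇒ x=2/(-3/7)=-4.6667
Confirm numerically:
  x=-4.096: |R|=0.88731 <1
  x=-3.822: |R|=0.82696 <1
  x=-2.531: |R|=0.46883 <1
  x=-2.172: |R|=0.34027 <1
  x=-4.969: |R|=1.05355 >1
  x=-4.967: |R|=1.05321 >1
Stable set (-4.6667, 0).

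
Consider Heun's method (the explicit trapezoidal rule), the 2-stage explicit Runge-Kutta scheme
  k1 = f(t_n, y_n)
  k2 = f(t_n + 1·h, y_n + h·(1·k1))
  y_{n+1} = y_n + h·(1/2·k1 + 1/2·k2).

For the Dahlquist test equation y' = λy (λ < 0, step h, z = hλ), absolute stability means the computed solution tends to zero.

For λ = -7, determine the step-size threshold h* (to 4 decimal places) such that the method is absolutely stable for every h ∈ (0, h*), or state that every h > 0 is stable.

(-2.0000,0); λ=-7 ⇒ h* = 0.2857.

With y'=λy (z=hλ):
  order 2, 2-stage ⇒ R(z)=1+z+z^2/2
  (e.g. R(-0.46)=0.64580, |R|=0.64580)

Need |R(x)|<1, x<0.
x=-0.46: |R|=0.6458
|R(-1.99)|=0.9900 |R(-0.92)|=0.5032 |R(-0.78)|=0.5242
Bisect:
  x_lo=-2.3197 |R|=1.3708  x_hi=-0.3347 |R|=0.7213
  mid=-1.32723 |R|=0.55354 →hi
  mid=-1.82348 |R|=0.83906 →hi
  mid=-2.07160 |R|=1.07416 →lo
  mid=-1.94754 |R|=0.94892 →hi
  mid=-2.00957 |R|=1.00962 →lo
  mid=-1.97855 |R|=0.97878 →hi
  mid=-1.99406 |R|=0.99408 →hi
  ...
  [-2.00012,-2.00000] ⇒ x*=-2.0000
So |R|<1 on (-2.0000, 0).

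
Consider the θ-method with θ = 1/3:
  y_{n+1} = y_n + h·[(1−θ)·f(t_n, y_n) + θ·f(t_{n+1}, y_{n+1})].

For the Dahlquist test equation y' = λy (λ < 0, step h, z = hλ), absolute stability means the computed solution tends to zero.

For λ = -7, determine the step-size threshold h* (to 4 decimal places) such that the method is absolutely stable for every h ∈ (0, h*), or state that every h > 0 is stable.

Set f=λy, z=hλ:
  y_{n+1} = y_n + z·[2/3·y_n + 1/3·y_{n+1}] ⇒ (1 − 1/3z)y_{n+1} = (1 + 2/3z)y_n
  ⇒ R(z) = (1 + 2/3z)/(1 − 1/3z).

Boundary: |R(x)|=1, x<0.
x=-0.77: |R|=0.3873
R=−1: 1+2/3x = −1+1/3x ⇒ -1/3x=2 ⇒ x=2/(-1/3)=-6.0000
Confirm numerically:
  x=-5.918: |R|=0.99081 <1
  x=-4.223: |R|=0.75398 <1
  x=-3.625: |R|=0.64151 <1
  x=-6.301: |R|=1.03236 >1
  x=-6.249: |R|=1.02692 >1
Interval (-6.0000, 0).

(-6.0000,0); λ=-7 ⇒ h* = (6)/7 = 0.8571.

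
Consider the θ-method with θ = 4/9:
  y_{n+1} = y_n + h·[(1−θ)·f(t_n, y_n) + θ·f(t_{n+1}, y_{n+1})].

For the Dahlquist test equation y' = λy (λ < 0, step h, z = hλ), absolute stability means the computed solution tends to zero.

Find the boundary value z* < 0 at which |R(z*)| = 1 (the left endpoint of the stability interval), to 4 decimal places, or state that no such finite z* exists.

On y'=λy, z=hλ:
  y_{n+1} = y_n + z·[5/9·y_n + 4/9·y_{n+1}] ⇒ (1 − 4/9z)y_{n+1} = (1 + 5/9z)y_n
  ⇒ R(z) = (1 + 5/9z)/(1 − 4/9z).

Solve |R(x)|<1 on ℝ⁻.
x=-0.77: |R|=0.4263
R=−1: 1+5/9x = −1+4/9x ⇒ -1/9x=2 ⇒ x=2/(-1/9)=-18.0000
Confirm numerically:
  x=-17.877: |R|=0.99847 <1
  x=-17.306: |R|=0.99113 <1
  x=-15.884: |R|=0.97083 <1
  x=-13.739: |R|=0.93338 <1
  x=-18.472: |R|=1.00569 >1
  x=-18.372: |R|=1.00451 >1
  x=-18.209: |R|=1.00255 >1
Interval (-18.0000, 0).

left endpoint -18.0000.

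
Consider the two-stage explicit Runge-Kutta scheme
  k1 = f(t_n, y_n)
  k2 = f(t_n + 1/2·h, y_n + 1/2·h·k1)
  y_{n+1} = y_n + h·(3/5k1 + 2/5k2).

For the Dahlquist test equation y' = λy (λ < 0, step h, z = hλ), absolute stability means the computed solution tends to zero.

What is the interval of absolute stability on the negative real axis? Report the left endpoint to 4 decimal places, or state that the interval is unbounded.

On y'=λy, z=hλ:
  k1=λy_n ⇒ h·k1=z·y_n;  k2=λ(1+1/2z)y_n ⇒ h·k2=z(1+1/2z)y_n
  y_{n+1}/y_n = 1 + 3/5z + 2/5z(1+1/2z) = 1 + z + 1/5z²
  Hence R(z) = 1 + z + 1/5z².

Need |R(x)|<1, x<0.
x=-0.64: |R|=0.4419
R=1: x+1/5x²=0 ⇒ x=−5=-5.0000; min R=1−1/(4·1/5)=-0.2500>−1
Confirm numerically:
  x=-3.477: |R|=0.05909 <1
  x=-3.437: |R|=0.07441 <1
  x=-2.796: |R|=0.23248 <1
  x=-5.590: |R|=1.65962 >1
  x=-5.088: |R|=1.08955 >1
Interval (-5.0000, 0).

(-5.0000, 0).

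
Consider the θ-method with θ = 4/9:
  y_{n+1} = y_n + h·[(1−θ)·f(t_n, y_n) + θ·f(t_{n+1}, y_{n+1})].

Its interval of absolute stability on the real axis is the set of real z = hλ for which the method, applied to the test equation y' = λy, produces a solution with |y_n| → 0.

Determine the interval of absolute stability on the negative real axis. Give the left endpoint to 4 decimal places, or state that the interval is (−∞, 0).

z∈(-18.0000,0).

Set f=λy, z=hλ:
  y_{n+1} = y_n + z·[5/9·y_n + 4/9·y_{n+1}] ⇒ (1 − 4/9z)y_{n+1} = (1 + 5/9z)y_n
  ⇒ R(z) = (1 + 5/9z)/(1 − 4/9z).

Boundary: |R(x)|=1, x<0.
x=-1.72: |R|=0.0252
R=−1: 1+5/9x = −1+4/9x ⇒ -1/9x=2 ⇒ x=2/(-1/9)=-18.0000
Confirm numerically:
  x=-17.853: |R|=0.99817 <1
  x=-17.716: |R|=0.99644 <1
  x=-16.688: |R|=0.98268 <1
  x=-18.531: |R|=1.00639 >1
  x=-18.523: |R|=1.00629 >1
So |R|<1 on (-18.0000, 0).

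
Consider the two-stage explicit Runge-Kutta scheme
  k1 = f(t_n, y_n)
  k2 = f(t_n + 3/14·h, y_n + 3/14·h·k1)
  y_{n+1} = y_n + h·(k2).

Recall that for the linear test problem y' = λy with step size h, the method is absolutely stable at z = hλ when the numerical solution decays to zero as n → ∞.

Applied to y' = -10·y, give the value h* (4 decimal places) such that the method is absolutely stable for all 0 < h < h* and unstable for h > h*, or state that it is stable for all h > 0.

On y'=λy, z=hλ:
  k1=λy_n ⇒ h·k1=z·y_n;  k2=λ(1+3/14z)y_n ⇒ h·k2=z(1+3/14z)y_n
  y_{n+1}/y_n = 1 + z(1+3/14z) = 1 + z + 3/14z²
  so R(z) = 1 + z + 3/14z².

Solve |R(x)|<1 on ℝ⁻.
x=-1.09: |R|=0.1646
R=1: x+3/14x²=0 ⇒ x=−14/3=-4.6667; min R=1−1/(4·3/14)=-0.1667>−1
Confirm numerically:
  x=-3.516: |R|=0.13305 <1
  x=-3.186: |R|=0.01087 <1
  x=-2.683: |R|=0.14047 <1
  x=-5.260: |R|=1.66877 >1
  x=-5.161: |R|=1.54670 >1
  x=-5.136: |R|=1.51653 >1
Interval (-4.6667, 0).

(-4.6667,0); λ=-10 ⇒ h* = (14/3)/10 = 0.4667.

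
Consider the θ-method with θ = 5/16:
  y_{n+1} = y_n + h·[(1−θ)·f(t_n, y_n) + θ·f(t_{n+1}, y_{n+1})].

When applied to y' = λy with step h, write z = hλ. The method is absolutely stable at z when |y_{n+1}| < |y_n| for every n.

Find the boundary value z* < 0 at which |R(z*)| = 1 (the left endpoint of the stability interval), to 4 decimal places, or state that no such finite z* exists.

left endpoint -5.3333.

On y'=λy, z=hλ:
  y_{n+1} = y_n + z·[11/16·y_n + 5/16·y_{n+1}] ⇒ (1 − 5/16z)y_{n+1} = (1 + 11/16z)y_n
  Hence R(z) = (1 + 11/16z)/(1 − 5/16z).

Boundary: |R(x)|=1, x<0.
x=-0.46: |R|=0.5978
R=−1: 1+11/16x = −1+5/16x ⇒ -3/8x=2 ⇒ x=2/(-3/8)=-5.3333
Confirm numerically:
  x=-4.724: |R|=0.90772 <1
  x=-3.671: |R|=0.70968 <1
  x=-3.443: |R|=0.65853 <1
  x=-5.928: |R|=1.07818 >1
  x=-5.864: |R|=1.07026 >1
  x=-5.747: |R|=1.05548 >1
Stable set (-5.3333, 0).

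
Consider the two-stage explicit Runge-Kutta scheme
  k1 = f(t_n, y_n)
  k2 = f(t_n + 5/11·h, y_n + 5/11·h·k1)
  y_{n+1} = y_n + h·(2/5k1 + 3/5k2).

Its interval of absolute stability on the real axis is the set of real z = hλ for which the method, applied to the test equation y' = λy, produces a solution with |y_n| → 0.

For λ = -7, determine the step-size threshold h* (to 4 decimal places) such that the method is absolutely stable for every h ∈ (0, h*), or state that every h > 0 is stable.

With y'=λy (z=hλ):
  k1=λy_n ⇒ h·k1=z·y_n;  k2=λ(1+5/11z)y_n ⇒ h·k2=z(1+5/11z)y_n
  y_{n+1}/y_n = 1 + 2/5z + 3/5z(1+5/11z) = 1 + z + 3/11z²
  so R(z) = 1 + z + 3/11z².

Need |R(x)|<1, x<0.
x=-0.72: |R|=0.4214
R=1: x+3/11x²=0 ⇒ x=−11/3=-3.6667; min R=1−1/(4·3/11)=0.0833>−1
Confirm numerically:
  x=-3.306: |R|=0.67481 <1
  x=-3.257: |R|=0.63610 <1
  x=-1.585: |R|=0.10015 <1
  x=-4.177: |R|=1.58136 >1
  x=-4.140: |R|=1.53444 >1
  x=-3.744: |R|=1.07896 >1
Stable set (-3.6667, 0).

(-3.6667,0); λ=-7 ⇒ h* = (11/3)/7 = 0.5238.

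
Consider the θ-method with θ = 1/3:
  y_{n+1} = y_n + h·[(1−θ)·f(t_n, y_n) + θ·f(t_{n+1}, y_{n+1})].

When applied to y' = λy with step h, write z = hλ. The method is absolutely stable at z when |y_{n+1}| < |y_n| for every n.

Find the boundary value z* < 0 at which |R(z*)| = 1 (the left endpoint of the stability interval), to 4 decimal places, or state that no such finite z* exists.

Test eqn y'=λy, z=hλ:
  y_{n+1} = y_n + z·[2/3·y_n + 1/3·y_{n+1}] ⇒ (1 − 1/3z)y_{n+1} = (1 + 2/3z)y_n
  R(z) = (1 + 2/3z)/(1 − 1/3z).

Boundary: |R(x)|=1, x<0.
x=-0.7: |R|=0.4324
R=−1: 1+2/3x = −1+1/3x ⇒ -1/3x=2 ⇒ x=2/(-1/3)=-6.0000
Confirm numerically:
  x=-5.587: |R|=0.95190 <1
  x=-4.978: |R|=0.87190 <1
  x=-4.704: |R|=0.83178 <1
  x=-4.574: |R|=0.81172 <1
  x=-6.434: |R|=1.04600 >1
  x=-6.299: |R|=1.03215 >1
Stable set (-6.0000, 0).

z* = -6.0000.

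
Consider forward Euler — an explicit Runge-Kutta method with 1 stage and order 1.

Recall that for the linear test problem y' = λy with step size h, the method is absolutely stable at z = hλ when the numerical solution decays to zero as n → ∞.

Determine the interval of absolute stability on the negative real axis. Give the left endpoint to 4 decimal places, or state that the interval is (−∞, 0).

z∈(-2.0000,0).

On y'=λy, z=hλ:
  order 1, 1-stage ⇒ R(z)=1+z
  (e.g. R(-1.66)=-0.66000, |R|=0.66000)

Find x<0 with |R(x)|<1.
x=-1.66: |R|=0.6600
|R(-2.06)|=1.0600 |R(-1.85)|=0.8500 |R(-0.69)|=0.3100
Bisect:
  x_lo=-2.5270 |R|=1.5270  x_hi=-0.2641 |R|=0.7359
  mid=-1.39553 |R|=0.39553 →hi
  mid=-1.96125 |R|=0.96125 →hi
  mid=-2.24411 |R|=1.24411 →lo
  mid=-2.10268 |R|=1.10268 →lo
  mid=-2.03197 |R|=1.03197 →lo
  mid=-1.99661 |R|=0.99661 →hi
  mid=-2.01429 |R|=1.01429 →lo
  ...
  [-2.00006,-1.99993] ⇒ x*=-2.0000
So |R|<1 on (-2.0000, 0).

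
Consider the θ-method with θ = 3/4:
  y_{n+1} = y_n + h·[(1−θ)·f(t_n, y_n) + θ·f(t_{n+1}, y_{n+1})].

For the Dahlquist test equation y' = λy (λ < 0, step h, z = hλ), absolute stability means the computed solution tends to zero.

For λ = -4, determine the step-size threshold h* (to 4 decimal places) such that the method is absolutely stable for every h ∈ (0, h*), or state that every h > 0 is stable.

On y'=λy, z=hλ:
  y_{n+1} = y_n + z·[1/4·y_n + 3/4·y_{n+1}] ⇒ (1 − 3/4z)y_{n+1} = (1 + 1/4z)y_n
  Hence R(z) = (1 + 1/4z)/(1 − 3/4z).

Find x<0 with |R(x)|<1.
x=-1.76: |R|=0.2414
x=-2: |R|=0.2000
x=-10: |R|=0.1765
x=-100: |R|=0.3158
θ=3/4≥1/2 ⇒ |1+1/4x|<|1−3/4x| ∀x<0 ⇒ stable on all of ℝ⁻.

interval (−∞, 0). Any h>0 works for λ=-4.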